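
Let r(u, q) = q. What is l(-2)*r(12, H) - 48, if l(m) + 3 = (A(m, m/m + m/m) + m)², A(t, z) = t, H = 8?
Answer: 56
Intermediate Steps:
l(m) = -3 + 4*m² (l(m) = -3 + (m + m)² = -3 + (2*m)² = -3 + 4*m²)
l(-2)*r(12, H) - 48 = (-3 + 4*(-2)²)*8 - 48 = (-3 + 4*4)*8 - 48 = (-3 + 16)*8 - 48 = 13*8 - 48 = 104 - 48 = 56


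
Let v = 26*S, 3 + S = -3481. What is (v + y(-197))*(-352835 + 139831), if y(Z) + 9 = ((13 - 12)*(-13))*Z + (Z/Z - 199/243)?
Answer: 4556524482928/243 ≈ 1.8751e+10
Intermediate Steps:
S = -3484 (S = -3 - 3481 = -3484)
y(Z) = -2143/243 - 13*Z (y(Z) = -9 + (((13 - 12)*(-13))*Z + (Z/Z - 199/243)) = -9 + ((1*(-13))*Z + (1 - 199*1/243)) = -9 + (-13*Z + (1 - 199/243)) = -9 + (-13*Z + 44/243) = -9 + (44/243 - 13*Z) = -2143/243 - 13*Z)
v = -90584 (v = 26*(-3484) = -90584)
(v + y(-197))*(-352835 + 139831) = (-90584 + (-2143/243 - 13*(-197)))*(-352835 + 139831) = (-90584 + (-2143/243 + 2561))*(-213004) = (-90584 + 620180/243)*(-213004) = -21391732/243*(-213004) = 4556524482928/243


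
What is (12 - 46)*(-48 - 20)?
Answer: 2312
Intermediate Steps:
(12 - 46)*(-48 - 20) = -34*(-68) = 2312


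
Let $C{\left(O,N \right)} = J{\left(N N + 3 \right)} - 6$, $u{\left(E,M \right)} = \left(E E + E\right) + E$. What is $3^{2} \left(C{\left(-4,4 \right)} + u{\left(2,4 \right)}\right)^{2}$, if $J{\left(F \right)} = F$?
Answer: $3969$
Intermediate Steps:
$u{\left(E,M \right)} = E^{2} + 2 E$ ($u{\left(E,M \right)} = \left(E^{2} + E\right) + E = \left(E + E^{2}\right) + E = E^{2} + 2 E$)
$C{\left(O,N \right)} = -3 + N^{2}$ ($C{\left(O,N \right)} = \left(N N + 3\right) - 6 = \left(N^{2} + 3\right) - 6 = \left(3 + N^{2}\right) - 6 = -3 + N^{2}$)
$3^{2} \left(C{\left(-4,4 \right)} + u{\left(2,4 \right)}\right)^{2} = 3^{2} \left(\left(-3 + 4^{2}\right) + 2 \left(2 + 2\right)\right)^{2} = 9 \left(\left(-3 + 16\right) + 2 \cdot 4\right)^{2} = 9 \left(13 + 8\right)^{2} = 9 \cdot 21^{2} = 9 \cdot 441 = 3969$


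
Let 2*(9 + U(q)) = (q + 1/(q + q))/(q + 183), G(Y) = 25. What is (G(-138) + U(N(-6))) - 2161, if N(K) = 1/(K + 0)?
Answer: -4706149/2194 ≈ -2145.0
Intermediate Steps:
N(K) = 1/K
U(q) = -9 + (q + 1/(2*q))/(2*(183 + q)) (U(q) = -9 + ((q + 1/(q + q))/(q + 183))/2 = -9 + ((q + 1/(2*q))/(183 + q))/2 = -9 + (q + 1/(2*q))/(2*(183 + q)))
(G(-138) + U(N(-6))) - 2161 = (25 + (1 - 6588/(-6) - 34*(1/(-6))²)/(4*(1/(-6))*(183 + 1/(-6)))) - 2161 = (25 + (1 - 6588*(-⅙) - 34*(-⅙)²)/(4*(-⅙)*(183 - ⅙))) - 2161 = (25 + (¼)*(-6)*(1 + 1098 - 34*1/36)/(1097/6)) - 2161 = (25 + (¼)*(-6)*(6/1097)*(1 + 1098 - 17/18)) - 2161 = (25 + (¼)*(-6)*(6/1097)*(19765/18)) - 2161 = (25 - 19765/2194) - 2161 = 35085/2194 - 2161 = -4706149/2194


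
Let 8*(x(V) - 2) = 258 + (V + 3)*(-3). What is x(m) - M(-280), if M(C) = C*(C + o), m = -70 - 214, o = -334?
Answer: -1374243/8 ≈ -1.7178e+5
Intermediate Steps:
m = -284
M(C) = C*(-334 + C) (M(C) = C*(C - 334) = C*(-334 + C))
x(V) = 265/8 - 3*V/8 (x(V) = 2 + (258 + (V + 3)*(-3))/8 = 2 + (258 + (3 + V)*(-3))/8 = 2 + (258 + (-9 - 3*V))/8 = 2 + (249 - 3*V)/8 = 2 + (249/8 - 3*V/8) = 265/8 - 3*V/8)
x(m) - M(-280) = (265/8 - 3/8*(-284)) - (-280)*(-334 - 280) = (265/8 + 213/2) - (-280)*(-614) = 1117/8 - 1*171920 = 1117/8 - 171920 = -1374243/8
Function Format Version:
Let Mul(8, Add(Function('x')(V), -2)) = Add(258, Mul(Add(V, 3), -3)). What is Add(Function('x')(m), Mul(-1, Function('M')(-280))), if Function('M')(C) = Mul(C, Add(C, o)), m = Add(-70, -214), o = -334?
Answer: Rational(-1374243, 8) ≈ -1.7178e+5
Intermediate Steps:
m = -284
Function('M')(C) = Mul(C, Add(-334, C)) (Function('M')(C) = Mul(C, Add(C, -334)) = Mul(C, Add(-334, C)))
Function('x')(V) = Add(Rational(265, 8), Mul(Rational(-3, 8), V)) (Function('x')(V) = Add(2, Mul(Rational(1, 8), Add(258, Mul(Add(V, 3), -3)))) = Add(2, Mul(Rational(1, 8), Add(258, Mul(Add(3, V), -3)))) = Add(2, Mul(Rational(1, 8), Add(258, Add(-9, Mul(-3, V))))) = Add(2, Mul(Rational(1, 8), Add(249, Mul(-3, V)))) = Add(2, Add(Rational(249, 8), Mul(Rational(-3, 8), V))) = Add(Rational(265, 8), Mul(Rational(-3, 8), V)))
Add(Function('x')(m), Mul(-1, Function('M')(-280))) = Add(Add(Rational(265, 8), Mul(Rational(-3, 8), -284)), Mul(-1, Mul(-280, Add(-334, -280)))) = Add(Add(Rational(265, 8), Rational(213, 2)), Mul(-1, Mul(-280, -614))) = Add(Rational(1117, 8), Mul(-1, 171920)) = Add(Rational(1117, 8), -171920) = Rational(-1374243, 8)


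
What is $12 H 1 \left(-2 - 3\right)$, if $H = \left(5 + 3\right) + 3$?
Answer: $-660$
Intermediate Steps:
$H = 11$ ($H = 8 + 3 = 11$)
$12 H 1 \left(-2 - 3\right) = 12 \cdot 11 \cdot 1 \left(-2 - 3\right) = 132 \cdot 1 \left(-5\right) = 132 \left(-5\right) = -660$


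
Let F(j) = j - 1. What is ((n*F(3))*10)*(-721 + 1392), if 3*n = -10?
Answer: -134200/3 ≈ -44733.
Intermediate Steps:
F(j) = -1 + j
n = -10/3 (n = (⅓)*(-10) = -10/3 ≈ -3.3333)
((n*F(3))*10)*(-721 + 1392) = (-10*(-1 + 3)/3*10)*(-721 + 1392) = (-10/3*2*10)*671 = -20/3*10*671 = -200/3*671 = -134200/3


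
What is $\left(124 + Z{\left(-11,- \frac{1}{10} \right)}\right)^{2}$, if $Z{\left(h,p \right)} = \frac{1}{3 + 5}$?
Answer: $\frac{986049}{64} \approx 15407.0$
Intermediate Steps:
$Z{\left(h,p \right)} = \frac{1}{8}$
$\left(124 + Z{\left(-11,- \frac{1}{10} \right)}\right)^{2} = \left(124 + \frac{1}{8}\right)^{2} = \left(\frac{993}{8}\right)^{2} = \frac{986049}{64}$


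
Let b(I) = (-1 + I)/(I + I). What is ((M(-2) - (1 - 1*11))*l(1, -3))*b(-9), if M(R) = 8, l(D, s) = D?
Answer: 10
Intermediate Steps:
b(I) = (-1 + I)/(2*I) (b(I) = (-1 + I)/((2*I)) = (-1 + I)*(1/(2*I)) = (-1 + I)/(2*I))
((M(-2) - (1 - 1*11))*l(1, -3))*b(-9) = ((8 - (1 - 1*11))*1)*((½)*(-1 - 9)/(-9)) = ((8 - (1 - 11))*1)*((½)*(-⅑)*(-10)) = ((8 - 1*(-10))*1)*(5/9) = ((8 + 10)*1)*(5/9) = (18*1)*(5/9) = 18*(5/9) = 10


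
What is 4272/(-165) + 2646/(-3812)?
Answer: -2786909/104830 ≈ -26.585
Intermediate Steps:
4272/(-165) + 2646/(-3812) = 4272*(-1/165) + 2646*(-1/3812) = -1424/55 - 1323/1906 = -2786909/104830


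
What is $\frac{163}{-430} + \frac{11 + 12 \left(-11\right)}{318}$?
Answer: $- \frac{25966}{34185} \approx -0.75957$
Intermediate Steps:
$\frac{163}{-430} + \frac{11 + 12 \left(-11\right)}{318} = 163 \left(- \frac{1}{430}\right) + \left(11 - 132\right) \frac{1}{318} = - \frac{163}{430} - \frac{121}{318} = - \frac{25966}{34185}$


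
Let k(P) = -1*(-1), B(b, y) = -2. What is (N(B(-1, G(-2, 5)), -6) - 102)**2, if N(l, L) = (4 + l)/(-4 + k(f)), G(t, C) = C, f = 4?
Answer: 94864/9 ≈ 10540.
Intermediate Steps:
k(P) = 1
N(l, L) = -4/3 - l/3 (N(l, L) = (4 + l)/(-4 + 1) = (4 + l)/(-3) = (4 + l)*(-1/3) = -4/3 - l/3)
(N(B(-1, G(-2, 5)), -6) - 102)**2 = ((-4/3 - 1/3*(-2)) - 102)**2 = ((-4/3 + 2/3) - 102)**2 = (-2/3 - 102)**2 = (-308/3)**2 = 94864/9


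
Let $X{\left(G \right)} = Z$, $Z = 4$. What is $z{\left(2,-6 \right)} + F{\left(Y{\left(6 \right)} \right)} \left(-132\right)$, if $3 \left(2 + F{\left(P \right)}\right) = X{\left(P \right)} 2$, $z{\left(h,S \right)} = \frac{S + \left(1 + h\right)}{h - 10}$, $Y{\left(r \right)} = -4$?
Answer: $- \frac{701}{8} \approx -87.625$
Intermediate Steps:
$X{\left(G \right)} = 4$
$z{\left(h,S \right)} = \frac{1 + S + h}{-10 + h}$
$F{\left(P \right)} = \frac{2}{3}$ ($F{\left(P \right)} = -2 + \frac{4 \cdot 2}{3} = -2 + \frac{1}{3} \cdot 8 = -2 + \frac{8}{3} = \frac{2}{3}$)
$z{\left(2,-6 \right)} + F{\left(Y{\left(6 \right)} \right)} \left(-132\right) = \frac{1 - 6 + 2}{-10 + 2} + \frac{2}{3} \left(-132\right) = \frac{1}{-8} \left(-3\right) - 88 = \left(- \frac{1}{8}\right) \left(-3\right) - 88 = \frac{3}{8} - 88 = - \frac{701}{8}$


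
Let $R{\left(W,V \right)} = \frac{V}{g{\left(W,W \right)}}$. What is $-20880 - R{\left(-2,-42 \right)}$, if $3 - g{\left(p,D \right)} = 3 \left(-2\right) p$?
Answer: $- \frac{62654}{3} \approx -20885.0$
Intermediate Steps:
$g{\left(p,D \right)} = 3 + 6 p$ ($g{\left(p,D \right)} = 3 - 3 \left(-2\right) p = 3 - - 6 p = 3 + 6 p$)
$R{\left(W,V \right)} = \frac{V}{3 + 6 W}$
$-20880 - R{\left(-2,-42 \right)} = -20880 - \frac{1}{3} \left(-42\right) \frac{1}{1 + 2 \left(-2\right)} = -20880 - \frac{1}{3} \left(-42\right) \frac{1}{1 - 4} = -20880 - \frac{1}{3} \left(-42\right) \frac{1}{-3} = -20880 - \frac{1}{3} \left(-42\right) \left(- \frac{1}{3}\right) = -20880 - \frac{14}{3} = - \frac{62654}{3}$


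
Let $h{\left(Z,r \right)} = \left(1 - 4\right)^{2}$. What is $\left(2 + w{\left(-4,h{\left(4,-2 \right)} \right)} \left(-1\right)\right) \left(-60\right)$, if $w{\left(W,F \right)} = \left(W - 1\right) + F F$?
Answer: $4440$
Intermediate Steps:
$h{\left(Z,r \right)} = 9$ ($h{\left(Z,r \right)} = \left(-3\right)^{2} = 9$)
$w{\left(W,F \right)} = -1 + W + F^{2}$ ($w{\left(W,F \right)} = \left(-1 + W\right) + F^{2} = -1 + W + F^{2}$)
$\left(2 + w{\left(-4,h{\left(4,-2 \right)} \right)} \left(-1\right)\right) \left(-60\right) = \left(2 + \left(-1 - 4 + 9^{2}\right) \left(-1\right)\right) \left(-60\right) = \left(2 + \left(-1 - 4 + 81\right) \left(-1\right)\right) \left(-60\right) = \left(2 + 76 \left(-1\right)\right) \left(-60\right) = \left(2 - 76\right) \left(-60\right) = \left(-74\right) \left(-60\right) = 4440$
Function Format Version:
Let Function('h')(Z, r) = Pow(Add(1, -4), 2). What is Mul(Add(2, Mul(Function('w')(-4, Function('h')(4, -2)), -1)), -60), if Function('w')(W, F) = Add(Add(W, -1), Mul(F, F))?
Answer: 4440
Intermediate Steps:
Function('h')(Z, r) = 9 (Function('h')(Z, r) = Pow(-3, 2) = 9)
Function('w')(W, F) = Add(-1, W, Pow(F, 2)) (Function('w')(W, F) = Add(Add(-1, W), Pow(F, 2)) = Add(-1, W, Pow(F, 2)))
Mul(Add(2, Mul(Function('w')(-4, Function('h')(4, -2)), -1)), -60) = Mul(Add(2, Mul(Add(-1, -4, Pow(9, 2)), -1)), -60) = Mul(Add(2, Mul(Add(-1, -4, 81), -1)), -60) = Mul(Add(2, Mul(76, -1)), -60) = Mul(Add(2, -76), -60) = Mul(-74, -60) = 4440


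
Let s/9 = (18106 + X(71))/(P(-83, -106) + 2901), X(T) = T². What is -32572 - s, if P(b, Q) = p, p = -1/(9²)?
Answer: -7670642723/234980 ≈ -32644.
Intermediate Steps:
p = -1/81 ≈ -0.012346
P(b, Q) = -1/81
s = 16874163/234980 (s = 9*((18106 + 71²)/(-1/81 + 2901)) = 9*((18106 + 5041)/(234980/81)) = 9*(23147*(81/234980)) = 9*(1874907/234980) = 16874163/234980 ≈ 71.811)
-32572 - s = -32572 - 1*16874163/234980 = -32572 - 16874163/234980 = -7670642723/234980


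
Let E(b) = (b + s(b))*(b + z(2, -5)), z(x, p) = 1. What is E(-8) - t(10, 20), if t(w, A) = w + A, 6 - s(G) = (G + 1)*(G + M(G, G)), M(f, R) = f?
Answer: 768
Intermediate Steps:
s(G) = 6 - 2*G*(1 + G) (s(G) = 6 - (G + 1)*(G + G) = 6 - (1 + G)*2*G = 6 - 2*G*(1 + G))
t(w, A) = A + w
E(b) = (1 + b)*(6 - b - 2*b²) (E(b) = (b + (6 - 2*b - 2*b²))*(b + 1) = (6 - b - 2*b²)*(1 + b) = (1 + b)*(6 - b - 2*b²))
E(-8) - t(10, 20) = (6 - 3*(-8)² - 2*(-8)³ + 5*(-8)) - (20 + 10) = (6 - 3*64 - 2*(-512) - 40) - 1*30 = (6 - 192 + 1024 - 40) - 30 = 798 - 30 = 768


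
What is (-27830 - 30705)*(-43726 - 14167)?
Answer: 3388766755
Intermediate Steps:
(-27830 - 30705)*(-43726 - 14167) = -58535*(-57893) = 3388766755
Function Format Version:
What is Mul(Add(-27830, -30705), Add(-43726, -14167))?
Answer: 3388766755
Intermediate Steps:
Mul(Add(-27830, -30705), Add(-43726, -14167)) = Mul(-58535, -57893) = 3388766755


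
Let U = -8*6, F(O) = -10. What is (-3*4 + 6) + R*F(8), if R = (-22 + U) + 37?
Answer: 324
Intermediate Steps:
U = -48
R = -33 (R = (-22 - 48) + 37 = -70 + 37 = -33)
(-3*4 + 6) + R*F(8) = (-3*4 + 6) - 33*(-10) = (-12 + 6) + 330 = -6 + 330 = 324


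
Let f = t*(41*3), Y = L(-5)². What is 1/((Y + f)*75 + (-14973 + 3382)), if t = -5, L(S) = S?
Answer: -1/55841 ≈ -1.7908e-5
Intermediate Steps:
Y = 25 (Y = (-5)² = 25)
f = -615 (f = -205*3 = -5*123 = -615)
1/((Y + f)*75 + (-14973 + 3382)) = 1/((25 - 615)*75 + (-14973 + 3382)) = 1/(-590*75 - 11591) = 1/(-44250 - 11591) = 1/(-55841) = -1/55841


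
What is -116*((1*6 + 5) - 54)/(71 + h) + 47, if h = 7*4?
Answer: 9641/99 ≈ 97.384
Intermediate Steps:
h = 28
-116*((1*6 + 5) - 54)/(71 + h) + 47 = -116*((1*6 + 5) - 54)/(71 + 28) + 47 = -116*((6 + 5) - 54)/99 + 47 = -116*(11 - 54)/99 + 47 = -(-4988)/99 + 47 = -116*(-43/99) + 47 = 4988/99 + 47 = 9641/99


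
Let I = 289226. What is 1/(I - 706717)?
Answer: -1/417491 ≈ -2.3953e-6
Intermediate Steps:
1/(I - 706717) = 1/(289226 - 706717) = 1/(-417491) = -1/417491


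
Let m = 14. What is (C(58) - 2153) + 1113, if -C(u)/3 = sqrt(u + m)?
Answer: -1040 - 18*sqrt(2) ≈ -1065.5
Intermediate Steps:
C(u) = -3*sqrt(14 + u) (C(u) = -3*sqrt(u + 14) = -3*sqrt(14 + u))
(C(58) - 2153) + 1113 = (-3*sqrt(14 + 58) - 2153) + 1113 = (-18*sqrt(2) - 2153) + 1113 = (-2153 - 18*sqrt(2)) + 1113 = -1040 - 18*sqrt(2)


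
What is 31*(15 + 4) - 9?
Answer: 580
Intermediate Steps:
31*(15 + 4) - 9 = 31*19 - 9 = 589 - 9 = 580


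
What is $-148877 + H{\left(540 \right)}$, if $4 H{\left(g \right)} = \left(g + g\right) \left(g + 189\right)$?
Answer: $47953$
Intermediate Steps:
$H{\left(g \right)} = \frac{g \left(189 + g\right)}{2}$ ($H{\left(g \right)} = \frac{\left(g + g\right) \left(g + 189\right)}{4} = \frac{2 g \left(189 + g\right)}{4} = \frac{g \left(189 + g\right)}{2}$)
$-148877 + H{\left(540 \right)} = -148877 + \frac{1}{2} \cdot 540 \left(189 + 540\right) = -148877 + \frac{1}{2} \cdot 540 \cdot 729 = -148877 + 196830 = 47953$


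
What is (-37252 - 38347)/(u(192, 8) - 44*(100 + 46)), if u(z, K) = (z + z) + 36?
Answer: 75599/6004 ≈ 12.591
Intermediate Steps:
u(z, K) = 36 + 2*z (u(z, K) = 2*z + 36 = 36 + 2*z)
(-37252 - 38347)/(u(192, 8) - 44*(100 + 46)) = (-37252 - 38347)/((36 + 2*192) - 44*(100 + 46)) = -75599/((36 + 384) - 44*146) = -75599/(420 - 6424) = -75599/(-6004) = -75599*(-1/6004) = 75599/6004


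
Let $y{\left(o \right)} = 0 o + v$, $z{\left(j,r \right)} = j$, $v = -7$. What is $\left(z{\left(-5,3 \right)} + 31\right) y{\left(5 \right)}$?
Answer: $-182$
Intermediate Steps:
$y{\left(o \right)} = -7$ ($y{\left(o \right)} = 0 o - 7 = 0 - 7 = -7$)
$\left(z{\left(-5,3 \right)} + 31\right) y{\left(5 \right)} = \left(-5 + 31\right) \left(-7\right) = 26 \left(-7\right) = -182$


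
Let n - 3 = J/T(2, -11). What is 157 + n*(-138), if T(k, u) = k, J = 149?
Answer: -10538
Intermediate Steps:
n = 155/2 (n = 3 + 149/2 = 155/2 ≈ 77.500)
157 + n*(-138) = 157 + (155/2)*(-138) = 157 - 10695 = -10538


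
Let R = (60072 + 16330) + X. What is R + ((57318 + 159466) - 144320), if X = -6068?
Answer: 142798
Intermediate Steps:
R = 70334 (R = (60072 + 16330) - 6068 = 76402 - 6068 = 70334)
R + ((57318 + 159466) - 144320) = 70334 + ((57318 + 159466) - 144320) = 70334 + (216784 - 144320) = 70334 + 72464 = 142798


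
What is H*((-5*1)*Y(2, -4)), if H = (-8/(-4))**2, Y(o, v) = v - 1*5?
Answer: 180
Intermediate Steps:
Y(o, v) = -5 + v (Y(o, v) = v - 5 = -5 + v)
H = 4 (H = (-8*(-1/4))**2 = 2**2 = 4)
H*((-5*1)*Y(2, -4)) = 4*((-5*1)*(-5 - 4)) = 4*(-5*(-9)) = 4*45 = 180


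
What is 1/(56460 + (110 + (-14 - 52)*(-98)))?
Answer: 1/63038 ≈ 1.5863e-5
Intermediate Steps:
1/(56460 + (110 + (-14 - 52)*(-98))) = 1/(56460 + (110 - 66*(-98))) = 1/(56460 + (110 + 6468)) = 1/(56460 + 6578) = 1/63038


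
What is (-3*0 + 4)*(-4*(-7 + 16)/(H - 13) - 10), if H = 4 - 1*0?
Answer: -24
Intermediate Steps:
H = 4 (H = 4 + 0 = 4)
(-3*0 + 4)*(-4*(-7 + 16)/(H - 13) - 10) = (-3*0 + 4)*(-4*(-7 + 16)/(4 - 13) - 10) = (0 + 4)*(-36/(-9) - 10) = 4*(-36*(-1)/9 - 10) = 4*(-4*(-1) - 10) = 4*(4 - 10) = 4*(-6) = -24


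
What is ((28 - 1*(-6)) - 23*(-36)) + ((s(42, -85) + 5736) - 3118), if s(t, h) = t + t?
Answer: 3564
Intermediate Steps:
s(t, h) = 2*t
((28 - 1*(-6)) - 23*(-36)) + ((s(42, -85) + 5736) - 3118) = ((28 - 1*(-6)) - 23*(-36)) + ((2*42 + 5736) - 3118) = ((28 + 6) + 828) + ((84 + 5736) - 3118) = (34 + 828) + (5820 - 3118) = 862 + 2702 = 3564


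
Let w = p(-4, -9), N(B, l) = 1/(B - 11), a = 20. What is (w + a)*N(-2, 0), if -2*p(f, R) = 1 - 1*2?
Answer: -41/26 ≈ -1.5769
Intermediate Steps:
p(f, R) = ½ (p(f, R) = -(1 - 1*2)/2 = -(1 - 2)/2 = -½*(-1) = ½)
N(B, l) = 1/(-11 + B)
w = ½ ≈ 0.50000
(w + a)*N(-2, 0) = (½ + 20)/(-11 - 2) = (41/2)/(-13) = (41/2)*(-1/13) = -41/26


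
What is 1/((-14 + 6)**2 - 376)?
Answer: -1/312 ≈ -0.0032051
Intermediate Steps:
1/((-14 + 6)**2 - 376) = 1/((-8)**2 - 376) = 1/(64 - 376) = 1/(-312) = -1/312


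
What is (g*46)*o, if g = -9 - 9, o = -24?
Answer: 19872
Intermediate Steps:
g = -18
(g*46)*o = -18*46*(-24) = -828*(-24) = 19872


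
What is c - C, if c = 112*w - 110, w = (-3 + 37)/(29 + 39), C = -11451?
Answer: 11397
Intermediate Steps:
w = ½ (w = 34/68 = 34*(1/68) = ½ ≈ 0.50000)
c = -54 (c = 112*(½) - 110 = 56 - 110 = -54)
c - C = -54 - 1*(-11451) = -54 + 11451 = 11397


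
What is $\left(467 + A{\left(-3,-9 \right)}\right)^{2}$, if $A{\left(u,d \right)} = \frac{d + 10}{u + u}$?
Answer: $\frac{7845601}{36} \approx 2.1793 \cdot 10^{5}$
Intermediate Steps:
$A{\left(u,d \right)} = \frac{10 + d}{2 u}$
$\left(467 + A{\left(-3,-9 \right)}\right)^{2} = \left(467 + \frac{10 - 9}{2 \left(-3\right)}\right)^{2} = \left(467 + \frac{1}{2} \left(- \frac{1}{3}\right) 1\right)^{2} = \left(467 - \frac{1}{6}\right)^{2} = \left(\frac{2801}{6}\right)^{2} = \frac{7845601}{36}$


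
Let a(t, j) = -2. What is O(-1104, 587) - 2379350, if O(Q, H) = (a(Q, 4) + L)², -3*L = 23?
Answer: -21413309/9 ≈ -2.3793e+6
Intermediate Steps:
L = -23/3 (L = -⅓*23 = -23/3 ≈ -7.6667)
O(Q, H) = 841/9 (O(Q, H) = (-2 - 23/3)² = (-29/3)² = 841/9)
O(-1104, 587) - 2379350 = 841/9 - 2379350 = -21413309/9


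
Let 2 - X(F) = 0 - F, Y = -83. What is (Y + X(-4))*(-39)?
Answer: 3315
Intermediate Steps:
X(F) = 2 + F (X(F) = 2 - (0 - F) = 2 - (-1)*F = 2 + F)
(Y + X(-4))*(-39) = (-83 + (2 - 4))*(-39) = (-83 - 2)*(-39) = -85*(-39) = 3315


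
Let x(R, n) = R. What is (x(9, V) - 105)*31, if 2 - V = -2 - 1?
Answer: -2976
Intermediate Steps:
V = 5 (V = 2 - (-2 - 1) = 2 - 1*(-3) = 2 + 3 = 5)
(x(9, V) - 105)*31 = (9 - 105)*31 = -96*31 = -2976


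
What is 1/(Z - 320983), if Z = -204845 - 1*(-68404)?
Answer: -1/457424 ≈ -2.1862e-6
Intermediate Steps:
Z = -136441 (Z = -204845 + 68404 = -136441)
1/(Z - 320983) = 1/(-136441 - 320983) = 1/(-457424) = -1/457424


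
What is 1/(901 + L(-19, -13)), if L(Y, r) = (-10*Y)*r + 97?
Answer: -1/1472 ≈ -0.00067935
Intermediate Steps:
L(Y, r) = 97 - 10*Y*r (L(Y, r) = -10*Y*r + 97 = 97 - 10*Y*r)
1/(901 + L(-19, -13)) = 1/(901 + (97 - 10*(-19)*(-13))) = 1/(901 + (97 - 2470)) = 1/(901 - 2373) = 1/(-1472) = -1/1472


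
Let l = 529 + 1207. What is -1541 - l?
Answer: -3277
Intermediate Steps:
l = 1736
-1541 - l = -1541 - 1*1736 = -1541 - 1736 = -3277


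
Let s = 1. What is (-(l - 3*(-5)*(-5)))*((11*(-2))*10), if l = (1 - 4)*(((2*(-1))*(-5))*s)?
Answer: -23100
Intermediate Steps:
l = -30 (l = (1 - 4)*(((2*(-1))*(-5))*1) = -3*(-2*(-5)) = -30 ≈ -30.000)
(-(l - 3*(-5)*(-5)))*((11*(-2))*10) = (-(-30 - 3*(-5)*(-5)))*((11*(-2))*10) = (-(-30 + 15*(-5)))*(-22*10) = -(-30 - 75)*(-220) = -1*(-105)*(-220) = 105*(-220) = -23100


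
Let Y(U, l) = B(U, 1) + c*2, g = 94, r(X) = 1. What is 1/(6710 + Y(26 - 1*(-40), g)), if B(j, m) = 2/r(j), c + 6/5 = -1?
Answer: 5/33538 ≈ 0.00014908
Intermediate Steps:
c = -11/5 (c = -6/5 - 1 = -11/5 ≈ -2.2000)
B(j, m) = 2 (B(j, m) = 2/1 = 2*1 = 2)
Y(U, l) = -12/5 (Y(U, l) = 2 - 11/5*2 = 2 - 22/5 = -12/5)
1/(6710 + Y(26 - 1*(-40), g)) = 1/(6710 - 12/5) = 1/(33538/5) = 5/33538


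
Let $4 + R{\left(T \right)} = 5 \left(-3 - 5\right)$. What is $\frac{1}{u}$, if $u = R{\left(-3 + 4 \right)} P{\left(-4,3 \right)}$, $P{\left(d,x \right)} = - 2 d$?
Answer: $- \frac{1}{352} \approx -0.0028409$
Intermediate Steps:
$R{\left(T \right)} = -44$ ($R{\left(T \right)} = -4 + 5 \left(-3 - 5\right) = -4 + 5 \left(-8\right) = -4 - 40 = -44$)
$u = -352$ ($u = - 44 \left(\left(-2\right) \left(-4\right)\right) = \left(-44\right) 8 = -352$)
$\frac{1}{u} = \frac{1}{-352} = - \frac{1}{352}$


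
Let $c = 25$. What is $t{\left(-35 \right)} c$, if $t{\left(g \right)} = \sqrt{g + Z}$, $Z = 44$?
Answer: $75$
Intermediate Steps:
$t{\left(g \right)} = \sqrt{44 + g}$ ($t{\left(g \right)} = \sqrt{g + 44} = \sqrt{44 + g}$)
$t{\left(-35 \right)} c = \sqrt{44 - 35} \cdot 25 = \sqrt{9} \cdot 25 = 3 \cdot 25 = 75$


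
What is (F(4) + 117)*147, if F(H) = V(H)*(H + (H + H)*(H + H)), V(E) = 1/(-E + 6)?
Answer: 22197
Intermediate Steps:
V(E) = 1/(6 - E)
F(H) = -(H + 4*H²)/(-6 + H) (F(H) = (-1/(-6 + H))*(H + (H + H)*(H + H)) = (-1/(-6 + H))*(H + (2*H)*(2*H)) = (-1/(-6 + H))*(H + 4*H²) = -(H + 4*H²)/(-6 + H))
(F(4) + 117)*147 = (-1*4*(1 + 4*4)/(-6 + 4) + 117)*147 = (-1*4*(1 + 16)/(-2) + 117)*147 = (-1*4*(-½)*17 + 117)*147 = (34 + 117)*147 = 151*147 = 22197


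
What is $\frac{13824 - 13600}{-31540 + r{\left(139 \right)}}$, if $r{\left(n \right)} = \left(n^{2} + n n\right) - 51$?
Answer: $\frac{224}{7051} \approx 0.031769$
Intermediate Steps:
$r{\left(n \right)} = -51 + 2 n^{2}$ ($r{\left(n \right)} = \left(n^{2} + n^{2}\right) - 51 = 2 n^{2} - 51 = -51 + 2 n^{2}$)
$\frac{13824 - 13600}{-31540 + r{\left(139 \right)}} = \frac{13824 - 13600}{-31540 - \left(51 - 2 \cdot 139^{2}\right)} = \frac{224}{-31540 + \left(-51 + 2 \cdot 19321\right)} = \frac{224}{-31540 + \left(-51 + 38642\right)} = \frac{224}{-31540 + 38591} = \frac{224}{7051}$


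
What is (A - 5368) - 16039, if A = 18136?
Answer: -3271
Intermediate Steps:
(A - 5368) - 16039 = (18136 - 5368) - 16039 = 12768 - 16039 = -3271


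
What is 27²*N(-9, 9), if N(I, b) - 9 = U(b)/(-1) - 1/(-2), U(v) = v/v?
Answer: 12393/2 ≈ 6196.5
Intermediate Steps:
U(v) = 1
N(I, b) = 17/2 (N(I, b) = 9 + (1/(-1) - 1/(-2)) = 9 + (1*(-1) - 1*(-½)) = 9 + (-1 + ½) = 9 - ½ = 17/2)
27²*N(-9, 9) = 27²*(17/2) = 729*(17/2) = 12393/2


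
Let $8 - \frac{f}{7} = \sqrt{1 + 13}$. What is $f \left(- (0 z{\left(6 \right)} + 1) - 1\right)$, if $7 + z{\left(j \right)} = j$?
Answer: $-112 + 14 \sqrt{14} \approx -59.617$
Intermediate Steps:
$z{\left(j \right)} = -7 + j$
$f = 56 - 7 \sqrt{14}$ ($f = 56 - 7 \sqrt{1 + 13} = 56 - 7 \sqrt{14} \approx 29.808$)
$f \left(- (0 z{\left(6 \right)} + 1) - 1\right) = \left(56 - 7 \sqrt{14}\right) \left(- (0 \left(-7 + 6\right) + 1) - 1\right) = \left(56 - 7 \sqrt{14}\right) \left(- (0 \left(-1\right) + 1) - 1\right) = \left(56 - 7 \sqrt{14}\right) \left(- (0 + 1) - 1\right) = \left(56 - 7 \sqrt{14}\right) \left(\left(-1\right) 1 - 1\right) = \left(56 - 7 \sqrt{14}\right) \left(-1 - 1\right) = \left(56 - 7 \sqrt{14}\right) \left(-2\right) = -112 + 14 \sqrt{14}$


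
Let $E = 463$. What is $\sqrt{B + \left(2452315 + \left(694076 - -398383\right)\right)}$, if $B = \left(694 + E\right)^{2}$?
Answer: $\sqrt{4883423} \approx 2209.8$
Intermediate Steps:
$B = 1338649$ ($B = \left(694 + 463\right)^{2} = 1157^{2} = 1338649$)
$\sqrt{B + \left(2452315 + \left(694076 - -398383\right)\right)} = \sqrt{1338649 + \left(2452315 + \left(694076 - -398383\right)\right)} = \sqrt{1338649 + \left(2452315 + \left(694076 + 398383\right)\right)} = \sqrt{1338649 + \left(2452315 + 1092459\right)} = \sqrt{1338649 + 3544774} = \sqrt{4883423}$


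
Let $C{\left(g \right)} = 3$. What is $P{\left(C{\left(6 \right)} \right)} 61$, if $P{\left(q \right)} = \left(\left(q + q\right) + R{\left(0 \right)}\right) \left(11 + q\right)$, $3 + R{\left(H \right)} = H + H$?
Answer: $2562$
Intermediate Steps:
$R{\left(H \right)} = -3 + 2 H$ ($R{\left(H \right)} = -3 + \left(H + H\right) = -3 + 2 H$)
$P{\left(q \right)} = \left(-3 + 2 q\right) \left(11 + q\right)$ ($P{\left(q \right)} = \left(\left(q + q\right) + \left(-3 + 2 \cdot 0\right)\right) \left(11 + q\right) = \left(2 q + \left(-3 + 0\right)\right) \left(11 + q\right) = \left(2 q - 3\right) \left(11 + q\right) = \left(-3 + 2 q\right) \left(11 + q\right)$)
$P{\left(C{\left(6 \right)} \right)} 61 = \left(-33 + 2 \cdot 3^{2} + 19 \cdot 3\right) 61 = \left(-33 + 2 \cdot 9 + 57\right) 61 = \left(-33 + 18 + 57\right) 61 = 42 \cdot 61 = 2562$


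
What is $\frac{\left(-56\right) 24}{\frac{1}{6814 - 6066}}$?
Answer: $-1005312$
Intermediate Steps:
$\frac{\left(-56\right) 24}{\frac{1}{6814 - 6066}} = - \frac{1344}{\frac{1}{748}} = - 1344 \frac{1}{\frac{1}{748}} = \left(-1344\right) 748 = -1005312$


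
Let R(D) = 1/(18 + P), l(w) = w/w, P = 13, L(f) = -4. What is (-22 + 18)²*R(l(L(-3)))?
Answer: 16/31 ≈ 0.51613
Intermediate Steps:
l(w) = 1
R(D) = 1/31 (R(D) = 1/(18 + 13) = 1/31)
(-22 + 18)²*R(l(L(-3))) = (-22 + 18)²*(1/31) = (-4)²*(1/31) = 16*(1/31) = 16/31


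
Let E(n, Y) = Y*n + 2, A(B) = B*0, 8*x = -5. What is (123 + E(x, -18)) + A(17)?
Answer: 545/4 ≈ 136.25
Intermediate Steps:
x = -5/8 (x = (⅛)*(-5) = -5/8 ≈ -0.62500)
A(B) = 0
E(n, Y) = 2 + Y*n
(123 + E(x, -18)) + A(17) = (123 + (2 - 18*(-5/8))) + 0 = (123 + (2 + 45/4)) + 0 = (123 + 53/4) + 0 = 545/4 + 0 = 545/4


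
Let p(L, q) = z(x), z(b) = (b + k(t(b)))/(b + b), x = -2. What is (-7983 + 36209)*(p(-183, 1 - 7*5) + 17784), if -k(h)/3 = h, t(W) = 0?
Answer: 501985297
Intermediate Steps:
k(h) = -3*h
z(b) = ½ (z(b) = (b - 3*0)/(b + b) = (b + 0)/((2*b)) = b*(1/(2*b)) = ½)
p(L, q) = ½
(-7983 + 36209)*(p(-183, 1 - 7*5) + 17784) = (-7983 + 36209)*(½ + 17784) = 28226*(35569/2) = 501985297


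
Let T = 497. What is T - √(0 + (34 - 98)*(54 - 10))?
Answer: 497 - 16*I*√11 ≈ 497.0 - 53.066*I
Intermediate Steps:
T - √(0 + (34 - 98)*(54 - 10)) = 497 - √(0 + (34 - 98)*(54 - 10)) = 497 - √(0 - 64*44) = 497 - √(0 - 2816) = 497 - √(-2816) = 497 - 16*I*√11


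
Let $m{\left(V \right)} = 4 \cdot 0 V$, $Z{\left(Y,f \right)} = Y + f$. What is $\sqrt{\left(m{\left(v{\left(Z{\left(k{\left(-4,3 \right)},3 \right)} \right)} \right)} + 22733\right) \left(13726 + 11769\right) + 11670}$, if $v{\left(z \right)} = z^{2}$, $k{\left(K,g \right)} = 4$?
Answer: $\sqrt{579589505} \approx 24075.0$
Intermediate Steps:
$m{\left(V \right)} = 0$ ($m{\left(V \right)} = 0 V = 0$)
$\sqrt{\left(m{\left(v{\left(Z{\left(k{\left(-4,3 \right)},3 \right)} \right)} \right)} + 22733\right) \left(13726 + 11769\right) + 11670} = \sqrt{\left(0 + 22733\right) \left(13726 + 11769\right) + 11670} = \sqrt{22733 \cdot 25495 + 11670} = \sqrt{579577835 + 11670} = \sqrt{579589505}$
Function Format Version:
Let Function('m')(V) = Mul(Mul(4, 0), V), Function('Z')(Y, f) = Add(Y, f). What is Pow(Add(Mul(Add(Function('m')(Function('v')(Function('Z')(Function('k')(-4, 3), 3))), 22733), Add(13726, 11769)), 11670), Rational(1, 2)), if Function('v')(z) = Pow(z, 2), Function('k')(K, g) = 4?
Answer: Pow(579589505, Rational(1, 2)) ≈ 24075.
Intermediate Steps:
Function('m')(V) = 0 (Function('m')(V) = Mul(0, V) = 0)
Pow(Add(Mul(Add(Function('m')(Function('v')(Function('Z')(Function('k')(-4, 3), 3))), 22733), Add(13726, 11769)), 11670), Rational(1, 2)) = Pow(Add(Mul(Add(0, 22733), Add(13726, 11769)), 11670), Rational(1, 2)) = Pow(Add(Mul(22733, 25495), 11670), Rational(1, 2)) = Pow(Add(579577835, 11670), Rational(1, 2)) = Pow(579589505, Rational(1, 2))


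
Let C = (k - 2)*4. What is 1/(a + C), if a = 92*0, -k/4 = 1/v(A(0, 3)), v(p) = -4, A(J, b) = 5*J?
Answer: -¼ ≈ -0.25000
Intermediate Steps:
k = 1 (k = -4/(-4) = -4*(-¼) = 1)
a = 0
C = -4 (C = (1 - 2)*4 = -1*4 = -4)
1/(a + C) = 1/(0 - 4) = 1/(-4) = -¼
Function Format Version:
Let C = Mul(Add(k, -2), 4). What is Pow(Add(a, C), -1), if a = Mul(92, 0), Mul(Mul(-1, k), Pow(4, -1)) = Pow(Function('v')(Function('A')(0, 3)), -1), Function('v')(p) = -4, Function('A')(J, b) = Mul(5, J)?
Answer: Rational(-1, 4) ≈ -0.25000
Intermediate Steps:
k = 1 (k = Mul(-4, Pow(-4, -1)) = Mul(-4, Rational(-1, 4)) = 1)
a = 0
C = -4 (C = Mul(Add(1, -2), 4) = Mul(-1, 4) = -4)
Pow(Add(a, C), -1) = Pow(Add(0, -4), -1) = Pow(-4, -1) = Rational(-1, 4)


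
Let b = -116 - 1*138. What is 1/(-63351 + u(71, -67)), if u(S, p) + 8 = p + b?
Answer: -1/63680 ≈ -1.5704e-5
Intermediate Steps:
b = -254 (b = -116 - 138 = -254)
u(S, p) = -262 + p (u(S, p) = -8 + (p - 254) = -8 + (-254 + p) = -262 + p)
1/(-63351 + u(71, -67)) = 1/(-63351 + (-262 - 67)) = 1/(-63351 - 329) = 1/(-63680) = -1/63680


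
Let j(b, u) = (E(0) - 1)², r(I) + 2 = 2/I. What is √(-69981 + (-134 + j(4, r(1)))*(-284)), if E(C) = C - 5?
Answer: I*√42149 ≈ 205.3*I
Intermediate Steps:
r(I) = -2 + 2/I
E(C) = -5 + C
j(b, u) = 36 (j(b, u) = ((-5 + 0) - 1)² = (-5 - 1)² = (-6)² = 36)
√(-69981 + (-134 + j(4, r(1)))*(-284)) = √(-69981 + (-134 + 36)*(-284)) = √(-69981 - 98*(-284)) = √(-69981 + 27832) = √(-42149) = I*√42149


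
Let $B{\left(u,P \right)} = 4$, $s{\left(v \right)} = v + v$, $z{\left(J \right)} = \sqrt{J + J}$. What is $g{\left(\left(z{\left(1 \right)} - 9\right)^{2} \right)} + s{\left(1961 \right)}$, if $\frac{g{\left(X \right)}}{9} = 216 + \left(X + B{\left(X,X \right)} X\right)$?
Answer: $9601 - 810 \sqrt{2} \approx 8455.5$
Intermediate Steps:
$z{\left(J \right)} = \sqrt{2} \sqrt{J}$ ($z{\left(J \right)} = \sqrt{2 J} = \sqrt{2} \sqrt{J}$)
$s{\left(v \right)} = 2 v$
$g{\left(X \right)} = 1944 + 45 X$ ($g{\left(X \right)} = 9 \left(216 + \left(X + 4 X\right)\right) = 9 \left(216 + 5 X\right) = 1944 + 45 X$)
$g{\left(\left(z{\left(1 \right)} - 9\right)^{2} \right)} + s{\left(1961 \right)} = \left(1944 + 45 \left(\sqrt{2} \sqrt{1} - 9\right)^{2}\right) + 2 \cdot 1961 = \left(1944 + 45 \left(\sqrt{2} \cdot 1 - 9\right)^{2}\right) + 3922 = \left(1944 + 45 \left(\sqrt{2} - 9\right)^{2}\right) + 3922 = \left(1944 + 45 \left(-9 + \sqrt{2}\right)^{2}\right) + 3922 = 5866 + 45 \left(-9 + \sqrt{2}\right)^{2}$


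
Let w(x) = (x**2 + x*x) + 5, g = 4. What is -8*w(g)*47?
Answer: -13912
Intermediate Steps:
w(x) = 5 + 2*x**2 (w(x) = (x**2 + x**2) + 5 = 2*x**2 + 5 = 5 + 2*x**2)
-8*w(g)*47 = -8*(5 + 2*4**2)*47 = -8*(5 + 2*16)*47 = -8*(5 + 32)*47 = -8*37*47 = -296*47 = -13912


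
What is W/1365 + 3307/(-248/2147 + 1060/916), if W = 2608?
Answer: 740243181523/233034165 ≈ 3176.5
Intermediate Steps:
W/1365 + 3307/(-248/2147 + 1060/916) = 2608/1365 + 3307/(-248/2147 + 1060/916) = 2608*(1/1365) + 3307/(-248*1/2147 + 1060*(1/916)) = 2608/1365 + 3307/(-248/2147 + 265/229) = 2608/1365 + 3307/(512163/491663) = 2608/1365 + 3307*(491663/512163) = 2608/1365 + 1625929541/512163 = 740243181523/233034165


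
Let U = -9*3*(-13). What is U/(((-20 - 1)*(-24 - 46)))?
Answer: 117/490 ≈ 0.23878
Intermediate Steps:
U = 351 (U = -27*(-13) = 351)
U/(((-20 - 1)*(-24 - 46))) = 351/(((-20 - 1)*(-24 - 46))) = 351/((-21*(-70))) = 351/1470 = 351*(1/1470) = 117/490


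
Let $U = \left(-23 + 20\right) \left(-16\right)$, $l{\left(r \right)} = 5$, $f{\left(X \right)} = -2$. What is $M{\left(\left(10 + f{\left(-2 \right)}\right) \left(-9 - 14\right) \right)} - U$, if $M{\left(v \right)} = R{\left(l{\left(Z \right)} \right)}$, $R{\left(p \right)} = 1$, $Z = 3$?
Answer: $-47$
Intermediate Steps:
$U = 48$ ($U = \left(-3\right) \left(-16\right) = 48$)
$M{\left(v \right)} = 1$
$M{\left(\left(10 + f{\left(-2 \right)}\right) \left(-9 - 14\right) \right)} - U = 1 - 48 = -47$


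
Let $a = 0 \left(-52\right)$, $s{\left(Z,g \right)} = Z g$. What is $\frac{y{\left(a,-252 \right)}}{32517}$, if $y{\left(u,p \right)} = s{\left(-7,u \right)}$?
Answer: $0$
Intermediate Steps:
$a = 0$
$y{\left(u,p \right)} = - 7 u$
$\frac{y{\left(a,-252 \right)}}{32517} = \frac{\left(-7\right) 0}{32517} = 0 \cdot \frac{1}{32517} = 0$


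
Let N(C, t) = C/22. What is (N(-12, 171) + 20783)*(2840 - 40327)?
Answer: -8569790609/11 ≈ -7.7907e+8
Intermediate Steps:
N(C, t) = C/22 (N(C, t) = C*(1/22) = C/22)
(N(-12, 171) + 20783)*(2840 - 40327) = ((1/22)*(-12) + 20783)*(2840 - 40327) = (-6/11 + 20783)*(-37487) = (228607/11)*(-37487) = -8569790609/11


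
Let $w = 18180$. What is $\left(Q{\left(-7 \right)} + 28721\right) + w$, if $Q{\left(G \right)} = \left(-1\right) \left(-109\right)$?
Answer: $47010$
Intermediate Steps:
$Q{\left(G \right)} = 109$
$\left(Q{\left(-7 \right)} + 28721\right) + w = \left(109 + 28721\right) + 18180 = 28830 + 18180 = 47010$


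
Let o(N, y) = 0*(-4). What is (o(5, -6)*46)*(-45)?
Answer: 0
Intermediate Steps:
o(N, y) = 0
(o(5, -6)*46)*(-45) = (0*46)*(-45) = 0*(-45) = 0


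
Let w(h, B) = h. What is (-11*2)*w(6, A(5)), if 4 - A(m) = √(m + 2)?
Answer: -132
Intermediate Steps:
A(m) = 4 - √(2 + m) (A(m) = 4 - √(m + 2) = 4 - √(2 + m))
(-11*2)*w(6, A(5)) = -11*2*6 = -22*6 = -132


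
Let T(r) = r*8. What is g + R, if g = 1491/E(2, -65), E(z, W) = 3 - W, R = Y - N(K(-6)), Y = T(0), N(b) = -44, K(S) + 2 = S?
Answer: 4483/68 ≈ 65.927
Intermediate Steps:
K(S) = -2 + S
T(r) = 8*r
Y = 0 (Y = 8*0 = 0)
R = 44 (R = 0 - 1*(-44) = 0 + 44 = 44)
g = 1491/68 (g = 1491/(3 - 1*(-65)) = 1491/(3 + 65) = 1491/68 ≈ 21.926)
g + R = 1491/68 + 44 = 4483/68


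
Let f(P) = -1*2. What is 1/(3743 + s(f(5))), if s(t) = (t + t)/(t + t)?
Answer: 1/3744 ≈ 0.00026709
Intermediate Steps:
f(P) = -2
s(t) = 1 (s(t) = (2*t)/((2*t)) = (2*t)*(1/(2*t)) = 1)
1/(3743 + s(f(5))) = 1/(3743 + 1) = 1/3744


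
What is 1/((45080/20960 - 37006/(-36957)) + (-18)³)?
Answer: -19365468/112878367693 ≈ -0.00017156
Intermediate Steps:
1/((45080/20960 - 37006/(-36957)) + (-18)³) = 1/((45080*(1/20960) - 37006*(-1/36957)) - 5832) = 1/((1127/524 + 37006/36957) - 5832) = 1/(61041683/19365468 - 5832) = 1/(-112878367693/19365468) = -19365468/112878367693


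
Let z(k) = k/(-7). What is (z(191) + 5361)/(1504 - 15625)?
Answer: -37336/98847 ≈ -0.37772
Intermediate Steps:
z(k) = -k/7 (z(k) = k*(-⅐) = -k/7)
(z(191) + 5361)/(1504 - 15625) = (-⅐*191 + 5361)/(1504 - 15625) = (-191/7 + 5361)/(-14121) = (37336/7)*(-1/14121) = -37336/98847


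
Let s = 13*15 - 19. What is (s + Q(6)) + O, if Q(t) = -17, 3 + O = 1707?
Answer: 1863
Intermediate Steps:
O = 1704 (O = -3 + 1707 = 1704)
s = 176 (s = 195 - 19 = 176)
(s + Q(6)) + O = (176 - 17) + 1704 = 159 + 1704 = 1863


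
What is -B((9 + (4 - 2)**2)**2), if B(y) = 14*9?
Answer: -126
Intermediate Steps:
B(y) = 126
-B((9 + (4 - 2)**2)**2) = -1*126 = -126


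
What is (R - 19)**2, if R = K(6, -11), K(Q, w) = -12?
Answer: 961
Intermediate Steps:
R = -12
(R - 19)**2 = (-12 - 19)**2 = (-31)**2 = 961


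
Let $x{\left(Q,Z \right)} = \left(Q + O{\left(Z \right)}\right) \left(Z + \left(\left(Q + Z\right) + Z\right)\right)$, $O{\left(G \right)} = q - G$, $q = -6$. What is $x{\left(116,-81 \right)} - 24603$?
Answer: $-48860$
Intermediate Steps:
$O{\left(G \right)} = -6 - G$
$x{\left(Q,Z \right)} = \left(Q + 3 Z\right) \left(-6 + Q - Z\right)$ ($x{\left(Q,Z \right)} = \left(Q - \left(6 + Z\right)\right) \left(Z + \left(\left(Q + Z\right) + Z\right)\right) = \left(-6 + Q - Z\right) \left(Z + \left(Q + 2 Z\right)\right) = \left(-6 + Q - Z\right) \left(Q + 3 Z\right) = \left(Q + 3 Z\right) \left(-6 + Q - Z\right)$)
$x{\left(116,-81 \right)} - 24603 = \left(116^{2} - 116 \left(6 - 81\right) - - 243 \left(6 - 81\right) + 3 \cdot 116 \left(-81\right)\right) - 24603 = \left(13456 - 116 \left(-75\right) - \left(-243\right) \left(-75\right) - 28188\right) - 24603 = \left(13456 + 8700 - 18225 - 28188\right) - 24603 = -24257 - 24603 = -48860$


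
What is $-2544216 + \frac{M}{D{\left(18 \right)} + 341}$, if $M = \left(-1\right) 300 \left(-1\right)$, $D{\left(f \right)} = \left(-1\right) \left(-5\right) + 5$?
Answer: $- \frac{297673172}{117} \approx -2.5442 \cdot 10^{6}$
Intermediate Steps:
$D{\left(f \right)} = 10$ ($D{\left(f \right)} = 5 + 5 = 10$)
$M = 300$ ($M = \left(-300\right) \left(-1\right) = 300$)
$-2544216 + \frac{M}{D{\left(18 \right)} + 341} = -2544216 + \frac{300}{10 + 341} = -2544216 + \frac{300}{351} = -2544216 + 300 \cdot \frac{1}{351} = -2544216 + \frac{100}{117} = - \frac{297673172}{117}$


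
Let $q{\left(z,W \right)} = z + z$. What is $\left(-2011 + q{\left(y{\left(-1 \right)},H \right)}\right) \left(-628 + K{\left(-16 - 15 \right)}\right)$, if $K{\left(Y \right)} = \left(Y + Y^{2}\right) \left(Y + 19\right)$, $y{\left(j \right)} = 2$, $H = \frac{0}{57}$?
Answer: $23658516$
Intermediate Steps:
$H = 0$ ($H = 0 \cdot \frac{1}{57} = 0$)
$q{\left(z,W \right)} = 2 z$
$K{\left(Y \right)} = \left(19 + Y\right) \left(Y + Y^{2}\right)$ ($K{\left(Y \right)} = \left(Y + Y^{2}\right) \left(19 + Y\right) = \left(19 + Y\right) \left(Y + Y^{2}\right)$)
$\left(-2011 + q{\left(y{\left(-1 \right)},H \right)}\right) \left(-628 + K{\left(-16 - 15 \right)}\right) = \left(-2011 + 2 \cdot 2\right) \left(-628 + \left(-16 - 15\right) \left(19 + \left(-16 - 15\right)^{2} + 20 \left(-16 - 15\right)\right)\right) = \left(-2011 + 4\right) \left(-628 - 31 \left(19 + \left(-31\right)^{2} + 20 \left(-31\right)\right)\right) = - 2007 \left(-628 - 31 \left(19 + 961 - 620\right)\right) = - 2007 \left(-628 - 11160\right) = \left(-2007\right) \left(-11788\right) = 23658516$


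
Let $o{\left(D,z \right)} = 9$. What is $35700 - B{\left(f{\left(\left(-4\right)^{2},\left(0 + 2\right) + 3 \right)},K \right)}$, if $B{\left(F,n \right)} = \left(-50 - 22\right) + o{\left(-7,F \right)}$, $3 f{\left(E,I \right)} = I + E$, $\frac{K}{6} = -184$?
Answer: $35763$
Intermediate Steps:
$K = -1104$ ($K = 6 \left(-184\right) = -1104$)
$f{\left(E,I \right)} = \frac{E}{3} + \frac{I}{3}$ ($f{\left(E,I \right)} = \frac{I + E}{3} = \frac{E + I}{3} = \frac{E}{3} + \frac{I}{3}$)
$B{\left(F,n \right)} = -63$ ($B{\left(F,n \right)} = \left(-50 - 22\right) + 9 = -72 + 9 = -63$)
$35700 - B{\left(f{\left(\left(-4\right)^{2},\left(0 + 2\right) + 3 \right)},K \right)} = 35700 - -63 = 35700 + 63 = 35763$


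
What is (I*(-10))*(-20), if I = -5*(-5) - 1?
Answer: 4800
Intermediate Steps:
I = 24 (I = 25 - 1 = 24)
(I*(-10))*(-20) = (24*(-10))*(-20) = -240*(-20) = 4800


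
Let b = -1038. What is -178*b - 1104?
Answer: 183660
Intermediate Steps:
-178*b - 1104 = -178*(-1038) - 1104 = 184764 - 1104 = 183660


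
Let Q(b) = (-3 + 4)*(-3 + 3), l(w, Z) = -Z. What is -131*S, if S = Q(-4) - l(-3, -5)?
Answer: 655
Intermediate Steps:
Q(b) = 0 (Q(b) = 1*0 = 0)
S = -5 (S = 0 - (-1)*(-5) = 0 - 1*5 = 0 - 5 = -5)
-131*S = -131*(-5) = 655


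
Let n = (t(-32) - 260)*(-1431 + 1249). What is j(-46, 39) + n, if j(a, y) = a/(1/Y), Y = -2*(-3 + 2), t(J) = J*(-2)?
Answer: 35580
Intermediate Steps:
t(J) = -2*J
Y = 2 (Y = -2*(-1) = 2)
n = 35672 (n = (-2*(-32) - 260)*(-1431 + 1249) = (64 - 260)*(-182) = -196*(-182) = 35672)
j(a, y) = 2*a (j(a, y) = a/(1/2) = a/(½) = a*2 = 2*a)
j(-46, 39) + n = 2*(-46) + 35672 = -92 + 35672 = 35580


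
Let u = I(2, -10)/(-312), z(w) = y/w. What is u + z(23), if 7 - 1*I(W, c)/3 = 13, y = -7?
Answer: -295/1196 ≈ -0.24666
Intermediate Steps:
I(W, c) = -18 (I(W, c) = 21 - 3*13 = 21 - 39 = -18)
z(w) = -7/w
u = 3/52 (u = -18/(-312) = -18*(-1/312) = 3/52 ≈ 0.057692)
u + z(23) = 3/52 - 7/23 = -295/1196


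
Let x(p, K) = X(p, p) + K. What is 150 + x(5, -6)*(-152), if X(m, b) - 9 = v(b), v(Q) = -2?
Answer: -2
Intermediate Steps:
X(m, b) = 7 (X(m, b) = 9 - 2 = 7)
x(p, K) = 7 + K
150 + x(5, -6)*(-152) = 150 + (7 - 6)*(-152) = 150 + 1*(-152) = 150 - 152 = -2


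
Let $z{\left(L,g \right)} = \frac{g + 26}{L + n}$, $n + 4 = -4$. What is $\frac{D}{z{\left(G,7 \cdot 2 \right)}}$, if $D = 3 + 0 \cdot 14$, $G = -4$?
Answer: $- \frac{9}{10} \approx -0.9$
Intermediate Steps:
$n = -8$ ($n = -4 - 4 = -8$)
$D = 3$ ($D = 3 + 0 = 3$)
$z{\left(L,g \right)} = \frac{26 + g}{-8 + L}$ ($z{\left(L,g \right)} = \frac{g + 26}{L - 8} = \frac{26 + g}{-8 + L}$)
$\frac{D}{z{\left(G,7 \cdot 2 \right)}} = \frac{3}{\frac{1}{-8 - 4} \left(26 + 7 \cdot 2\right)} = \frac{3}{\frac{1}{-12} \left(26 + 14\right)} = \frac{3}{\left(- \frac{1}{12}\right) 40} = \frac{3}{- \frac{10}{3}} = 3 \left(- \frac{3}{10}\right) = - \frac{9}{10}$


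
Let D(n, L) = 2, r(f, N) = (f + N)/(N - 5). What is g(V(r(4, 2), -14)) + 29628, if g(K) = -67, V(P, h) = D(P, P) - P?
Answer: 29561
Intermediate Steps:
r(f, N) = (N + f)/(-5 + N)
V(P, h) = 2 - P
g(V(r(4, 2), -14)) + 29628 = -67 + 29628 = 29561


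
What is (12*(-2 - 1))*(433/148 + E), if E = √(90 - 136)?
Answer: -3897/37 - 36*I*√46 ≈ -105.32 - 244.16*I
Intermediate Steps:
E = I*√46 (E = √(-46) = I*√46 ≈ 6.7823*I)
(12*(-2 - 1))*(433/148 + E) = (12*(-2 - 1))*(433/148 + I*√46) = (12*(-3))*(433*(1/148) + I*√46) = -36*(433/148 + I*√46) = -3897/37 - 36*I*√46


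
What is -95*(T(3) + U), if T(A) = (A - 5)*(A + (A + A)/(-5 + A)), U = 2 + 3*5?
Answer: -1615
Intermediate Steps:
U = 17 (U = 2 + 15 = 17)
T(A) = (-5 + A)*(A + 2*A/(-5 + A)) (T(A) = (-5 + A)*(A + (2*A)/(-5 + A)) = (-5 + A)*(A + 2*A/(-5 + A)))
-95*(T(3) + U) = -95*(3*(-3 + 3) + 17) = -95*(3*0 + 17) = -95*(0 + 17) = -95*17 = -1615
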